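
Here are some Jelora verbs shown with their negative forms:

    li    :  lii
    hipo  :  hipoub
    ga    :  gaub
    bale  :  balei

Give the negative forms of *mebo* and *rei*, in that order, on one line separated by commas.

Looking at the last vowel of each stem: -i when the last vowel of the stem is a front vowel (*li*, *bale*); -ub when the last vowel of the stem is a back vowel (*hipo*, *ga*).
The last vowel of *mebo* is /o/, which is a back vowel, so the suffix is -ub, giving *meboub*.
The last vowel of *rei* is /i/, which is a front vowel, so the suffix is -i, giving *reii*.

meboub, reii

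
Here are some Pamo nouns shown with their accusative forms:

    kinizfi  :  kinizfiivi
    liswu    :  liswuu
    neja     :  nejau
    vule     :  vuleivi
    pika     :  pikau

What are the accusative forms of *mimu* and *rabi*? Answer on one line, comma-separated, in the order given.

The suffix is conditioned by the last vowel: -ivi when the last vowel of the stem is a front vowel (*kinizfi*, *vule*); -u when the last vowel of the stem is a back vowel (*liswu*, *neja*, *pika*).
The last vowel of *mimu* is /u/, which is a back vowel, so the suffix is -u, giving *mimuu*.
*rabi*: last vowel = /i/, a front vowel → -ivi → *rabiivi*.

mimuu, rabiivi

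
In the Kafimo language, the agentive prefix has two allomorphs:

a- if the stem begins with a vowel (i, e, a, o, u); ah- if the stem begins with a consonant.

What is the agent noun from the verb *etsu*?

aetsu

Since the first sound of *etsu* is /e/ (a vowel), it takes a-, giving *aetsu*.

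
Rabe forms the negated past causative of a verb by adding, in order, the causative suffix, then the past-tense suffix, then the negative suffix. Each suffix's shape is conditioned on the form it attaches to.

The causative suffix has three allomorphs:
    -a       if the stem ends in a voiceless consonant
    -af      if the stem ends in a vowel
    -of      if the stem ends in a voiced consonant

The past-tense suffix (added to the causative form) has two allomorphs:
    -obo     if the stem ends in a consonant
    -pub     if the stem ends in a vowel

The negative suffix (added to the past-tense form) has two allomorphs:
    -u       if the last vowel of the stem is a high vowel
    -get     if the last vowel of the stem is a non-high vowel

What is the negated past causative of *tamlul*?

The final sound of *tamlul* is /l/, which is a voiced consonant, so the causative suffix is -of, giving *tamlulof*.
The causative form *tamlulof*: final sound = /f/, a consonant → -obo → *tamlulofobo*.
The past-tense form *tamlulofobo* — last vowel /o/ (a non-high vowel) → -get → *tamlulofoboget*.

tamlulofoboget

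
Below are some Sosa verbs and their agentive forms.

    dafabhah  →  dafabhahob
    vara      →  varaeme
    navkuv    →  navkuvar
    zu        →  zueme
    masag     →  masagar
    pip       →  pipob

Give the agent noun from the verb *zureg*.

zuregar

The pattern is voicing of the final sound: -ob when the stem ends in a voiceless consonant (*dafabhah*, *pip*); -ar when the stem ends in a voiced consonant (*navkuv*, *masag*); -eme when the stem ends in a vowel (*vara*, *zu*).
The final sound of *zureg* is /g/, which is a voiced consonant, so the suffix is -ar, giving *zuregar*.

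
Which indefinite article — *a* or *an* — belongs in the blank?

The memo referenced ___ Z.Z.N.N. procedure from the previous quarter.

a

The indefinite article is chosen by the initial *sound* of the following word, not its spelling.
The initialism *Z.Z.N.N.* is read letter by letter; the first letter, Z, is pronounced /ziː/, which begins with a consonant sound.
So the article is *a*: The memo referenced a Z.Z.N.N. procedure from the previous quarter.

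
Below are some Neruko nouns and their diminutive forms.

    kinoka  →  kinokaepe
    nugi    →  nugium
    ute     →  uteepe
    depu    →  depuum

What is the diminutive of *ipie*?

The suffix is conditioned by the last vowel: -um when the last vowel of the stem is a high vowel (*nugi*, *depu*); -epe when the last vowel of the stem is a non-high vowel (*kinoka*, *ute*).
*ipie* — last vowel /e/ (a non-high vowel) → -epe → *ipieepe*.

ipieepe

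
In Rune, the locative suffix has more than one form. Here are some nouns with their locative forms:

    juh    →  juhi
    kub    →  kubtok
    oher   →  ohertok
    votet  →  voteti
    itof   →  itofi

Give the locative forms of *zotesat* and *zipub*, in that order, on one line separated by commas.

zotesati, zipubtok

Looking at the final consonant of each stem: -i when the stem ends in a voiceless consonant (*juh*, *votet*, *itof*); -tok when the stem ends in a voiced consonant (*kub*, *oher*).
*zotesat*: final consonant = /t/, voiceless → -i → *zotesati*.
The final consonant of *zipub* is /b/, which is voiced, so the suffix is -tok, giving *zipubtok*.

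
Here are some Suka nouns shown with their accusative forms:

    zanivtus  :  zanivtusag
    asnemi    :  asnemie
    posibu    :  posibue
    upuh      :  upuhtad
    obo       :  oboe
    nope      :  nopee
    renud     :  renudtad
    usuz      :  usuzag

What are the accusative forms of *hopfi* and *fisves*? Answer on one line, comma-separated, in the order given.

hopfie, fisvesag

The suffix is conditioned by the final sound: -ag when the stem ends in a sibilant (*zanivtus*, *usuz*); -tad when the stem ends in a non-sibilant consonant (*upuh*, *renud*); -e when the stem ends in a vowel (*asnemi*, *posibu*, *obo*, *nope*).
The final sound of *hopfi* is /i/, which is a vowel, so the suffix is -e, giving *hopfie*.
*fisves* — final sound /s/ (a sibilant) → -ag → *fisvesag*.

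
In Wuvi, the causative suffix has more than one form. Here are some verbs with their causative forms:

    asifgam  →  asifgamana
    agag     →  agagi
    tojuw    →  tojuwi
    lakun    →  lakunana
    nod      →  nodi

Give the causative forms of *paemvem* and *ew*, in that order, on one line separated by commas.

paemvemana, ewi

The alternation tracks the final consonant of the stem — -ana when the stem ends in a nasal (*asifgam*, *lakun*); -i when the stem ends in a non-nasal consonant (*agag*, *tojuw*, *nod*).
*paemvem*: final consonant = /m/, a nasal → -ana → *paemvemana*.
*ew*: final consonant = /w/, non-nasal → -i → *ewi*.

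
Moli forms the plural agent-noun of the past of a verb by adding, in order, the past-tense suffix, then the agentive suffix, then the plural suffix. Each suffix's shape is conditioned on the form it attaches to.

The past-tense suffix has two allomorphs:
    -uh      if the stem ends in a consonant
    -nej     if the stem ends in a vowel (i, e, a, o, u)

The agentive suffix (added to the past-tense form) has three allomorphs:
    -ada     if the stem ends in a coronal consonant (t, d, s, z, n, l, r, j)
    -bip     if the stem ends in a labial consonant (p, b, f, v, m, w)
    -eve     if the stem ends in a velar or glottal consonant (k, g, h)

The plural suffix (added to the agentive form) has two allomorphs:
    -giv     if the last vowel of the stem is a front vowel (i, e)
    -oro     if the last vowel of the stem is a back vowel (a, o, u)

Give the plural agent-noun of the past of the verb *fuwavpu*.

*fuwavpu*: final sound = /u/, a vowel → -nej → *fuwavpunej*.
The final consonant of the past-tense form *fuwavpunej* is /j/, which is coronal, so the agentive suffix is -ada, giving *fuwavpunejada*.
The last vowel of the agentive form *fuwavpunejada* is /a/, which is a back vowel, so the plural suffix is -oro, giving *fuwavpunejadaoro*.

fuwavpunejadaoro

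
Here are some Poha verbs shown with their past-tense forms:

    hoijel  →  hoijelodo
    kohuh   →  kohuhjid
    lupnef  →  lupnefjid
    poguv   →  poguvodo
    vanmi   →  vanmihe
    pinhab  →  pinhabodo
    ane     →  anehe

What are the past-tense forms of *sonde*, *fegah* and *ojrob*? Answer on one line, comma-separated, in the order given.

sondehe, fegahjid, ojrobodo

The pattern is voicing of the final sound: -jid when the stem ends in a voiceless consonant (*kohuh*, *lupnef*); -odo when the stem ends in a voiced consonant (*hoijel*, *poguv*, *pinhab*); -he when the stem ends in a vowel (*vanmi*, *ane*).
The final sound of *sonde* is /e/, which is a vowel, so the suffix is -he, giving *sondehe*.
*fegah* — final sound /h/ (a voiceless consonant) → -jid → *fegahjid*.
*ojrob*: final sound = /b/, a voiced consonant → -odo → *ojrobodo*.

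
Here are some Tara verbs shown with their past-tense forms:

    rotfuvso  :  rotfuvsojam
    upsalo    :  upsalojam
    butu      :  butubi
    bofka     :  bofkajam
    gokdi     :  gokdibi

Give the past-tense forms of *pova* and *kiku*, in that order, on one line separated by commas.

povajam, kikubi

The pattern is height harmony: -bi when the last vowel of the stem is a high vowel (*butu*, *gokdi*); -jam when the last vowel of the stem is a non-high vowel (*rotfuvso*, *upsalo*, *bofka*).
*pova*: last vowel = /a/, a non-high vowel → -jam → *povajam*.
*kiku*: last vowel = /u/, a high vowel → -bi → *kikubi*.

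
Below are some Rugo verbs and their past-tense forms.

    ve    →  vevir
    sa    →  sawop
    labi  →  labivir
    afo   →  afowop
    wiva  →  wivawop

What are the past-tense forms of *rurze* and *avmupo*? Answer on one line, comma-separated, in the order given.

rurzevir, avmupowop

The pattern is front/back vowel harmony: -vir when the last vowel of the stem is a front vowel (*ve*, *labi*); -wop when the last vowel of the stem is a back vowel (*sa*, *afo*, *wiva*).
Since the last vowel of *rurze* is /e/ (a front vowel), it takes -vir, giving *rurzevir*.
*avmupo*: last vowel = /o/, a back vowel → -wop → *avmupowop*.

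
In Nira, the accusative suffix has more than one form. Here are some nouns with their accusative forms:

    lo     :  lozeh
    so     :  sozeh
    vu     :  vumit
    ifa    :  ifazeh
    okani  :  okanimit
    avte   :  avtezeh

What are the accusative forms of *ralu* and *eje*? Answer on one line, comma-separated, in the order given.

Looking at the last vowel of each stem: -mit when the last vowel of the stem is a high vowel (*vu*, *okani*); -zeh when the last vowel of the stem is a non-high vowel (*lo*, *so*, *ifa*, *avte*).
*ralu* — last vowel /u/ (a high vowel) → -mit → *ralumit*.
*eje* — last vowel /e/ (a non-high vowel) → -zeh → *ejezeh*.

ralumit, ejezeh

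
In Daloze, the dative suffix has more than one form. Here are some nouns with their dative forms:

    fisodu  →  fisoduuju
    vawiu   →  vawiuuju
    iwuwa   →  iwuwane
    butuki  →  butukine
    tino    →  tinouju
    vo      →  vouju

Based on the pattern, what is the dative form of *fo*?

fouju

The suffix is conditioned by the last vowel: -uju when the last vowel of the stem is a rounded vowel (*fisodu*, *vawiu*, *tino*, *vo*); -ne when the last vowel of the stem is an unrounded vowel (*iwuwa*, *butuki*).
The last vowel of *fo* is /o/, which is a rounded vowel, so the suffix is -uju, giving *fouju*.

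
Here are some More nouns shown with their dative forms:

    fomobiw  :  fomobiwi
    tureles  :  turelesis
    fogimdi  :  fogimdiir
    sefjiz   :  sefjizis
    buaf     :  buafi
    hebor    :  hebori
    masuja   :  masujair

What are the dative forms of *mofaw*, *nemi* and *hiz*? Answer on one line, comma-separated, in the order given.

mofawi, nemiir, hizis

The pattern is sibilance of the final sound: -is when the stem ends in a sibilant (*tureles*, *sefjiz*); -i when the stem ends in a non-sibilant consonant (*fomobiw*, *buaf*, *hebor*); -ir when the stem ends in a vowel (*fogimdi*, *masuja*).
*mofaw*: final sound = /w/, a non-sibilant consonant → -i → *mofawi*.
The final sound of *nemi* is /i/, which is a vowel, so the suffix is -ir, giving *nemiir*.
*hiz*: final sound = /z/, a sibilant → -is → *hizis*.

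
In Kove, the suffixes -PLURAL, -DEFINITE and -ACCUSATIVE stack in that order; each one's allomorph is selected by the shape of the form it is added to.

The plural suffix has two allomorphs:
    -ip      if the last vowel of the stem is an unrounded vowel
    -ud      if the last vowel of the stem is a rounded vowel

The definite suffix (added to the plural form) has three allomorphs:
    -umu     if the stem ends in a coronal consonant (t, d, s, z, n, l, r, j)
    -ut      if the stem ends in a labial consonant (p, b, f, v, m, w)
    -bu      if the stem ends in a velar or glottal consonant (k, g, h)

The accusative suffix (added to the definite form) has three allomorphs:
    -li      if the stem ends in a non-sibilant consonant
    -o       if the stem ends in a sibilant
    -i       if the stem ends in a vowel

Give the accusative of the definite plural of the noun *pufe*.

The last vowel of *pufe* is /e/, which is an unrounded vowel, so the plural suffix is -ip, giving *pufeip*.
The plural form *pufeip* — final consonant /p/ (labial) → -ut → *pufeiput*.
The final sound of the definite form *pufeiput* is /t/, which is a non-sibilant consonant, so the accusative suffix is -li, giving *pufeiputli*.

pufeiputli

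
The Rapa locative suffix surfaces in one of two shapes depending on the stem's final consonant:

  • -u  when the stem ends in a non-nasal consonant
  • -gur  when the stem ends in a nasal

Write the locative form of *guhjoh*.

guhjohu

The final consonant of *guhjoh* is /h/, which is non-nasal, so the suffix is -u, giving *guhjohu*.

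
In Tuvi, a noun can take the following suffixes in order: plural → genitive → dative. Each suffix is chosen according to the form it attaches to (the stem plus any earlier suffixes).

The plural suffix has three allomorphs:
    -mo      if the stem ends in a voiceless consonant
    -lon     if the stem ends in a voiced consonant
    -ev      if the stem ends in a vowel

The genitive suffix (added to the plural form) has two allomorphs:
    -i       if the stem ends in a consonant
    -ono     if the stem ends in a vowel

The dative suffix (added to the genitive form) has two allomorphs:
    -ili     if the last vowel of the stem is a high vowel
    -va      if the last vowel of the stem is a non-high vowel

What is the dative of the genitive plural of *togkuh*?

togkuhmoonova

The final sound of *togkuh* is /h/, which is a voiceless consonant, so the plural suffix is -mo, giving *togkuhmo*.
Since the final sound of the plural form *togkuhmo* is /o/ (a vowel), it takes -ono, giving *togkuhmoono*.
The genitive form *togkuhmoono*: last vowel = /o/, a non-high vowel → -va → *togkuhmoonova*.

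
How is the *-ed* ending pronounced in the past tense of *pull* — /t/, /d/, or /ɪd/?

The stem *pull* ends in a voiced sound other than /d/.
The -ed suffix is realized as /ɪd/ after /t, d/; as /t/ after other voiceless consonants; and as /d/ after other voiced sounds.
So -ed on *pull* is pronounced /d/.

/d/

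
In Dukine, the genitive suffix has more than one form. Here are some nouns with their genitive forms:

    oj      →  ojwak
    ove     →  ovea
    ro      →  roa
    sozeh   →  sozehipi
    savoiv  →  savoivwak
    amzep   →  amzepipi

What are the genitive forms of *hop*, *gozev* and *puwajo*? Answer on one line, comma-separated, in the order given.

The suffix is conditioned by the final sound: -ipi when the stem ends in a voiceless consonant (*sozeh*, *amzep*); -wak when the stem ends in a voiced consonant (*oj*, *savoiv*); -a when the stem ends in a vowel (*ove*, *ro*).
*hop* — final sound /p/ (a voiceless consonant) → -ipi → *hopipi*.
*gozev* — final sound /v/ (a voiced consonant) → -wak → *gozevwak*.
The final sound of *puwajo* is /o/, which is a vowel, so the suffix is -a, giving *puwajoa*.

hopipi, gozevwak, puwajoa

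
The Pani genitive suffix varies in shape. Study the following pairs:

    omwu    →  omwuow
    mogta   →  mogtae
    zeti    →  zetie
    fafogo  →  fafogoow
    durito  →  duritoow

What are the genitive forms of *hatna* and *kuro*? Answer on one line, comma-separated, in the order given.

hatnae, kuroow

Looking at the last vowel of each stem: -ow when the last vowel of the stem is a rounded vowel (*omwu*, *fafogo*, *durito*); -e when the last vowel of the stem is an unrounded vowel (*mogta*, *zeti*).
Since the last vowel of *hatna* is /a/ (an unrounded vowel), it takes -e, giving *hatnae*.
Since the last vowel of *kuro* is /o/ (a rounded vowel), it takes -ow, giving *kuroow*.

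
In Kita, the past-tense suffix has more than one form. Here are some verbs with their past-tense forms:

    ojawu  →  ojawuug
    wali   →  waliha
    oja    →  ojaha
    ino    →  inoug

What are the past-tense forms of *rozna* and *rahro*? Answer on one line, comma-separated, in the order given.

roznaha, rahroug

The suffix is conditioned by the last vowel: -ug when the last vowel of the stem is a rounded vowel (*ojawu*, *ino*); -ha when the last vowel of the stem is an unrounded vowel (*wali*, *oja*).
Since the last vowel of *rozna* is /a/ (an unrounded vowel), it takes -ha, giving *roznaha*.
Since the last vowel of *rahro* is /o/ (a rounded vowel), it takes -ug, giving *rahroug*.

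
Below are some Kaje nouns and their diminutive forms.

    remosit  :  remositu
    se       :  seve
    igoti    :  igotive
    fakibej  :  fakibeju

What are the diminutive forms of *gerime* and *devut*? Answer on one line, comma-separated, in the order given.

gerimeve, devutu

The suffix is conditioned by the final sound: -u when the stem ends in a consonant (*remosit*, *fakibej*); -ve when the stem ends in a vowel (*se*, *igoti*).
The final sound of *gerime* is /e/, which is a vowel, so the suffix is -ve, giving *gerimeve*.
*devut*: final sound = /t/, a consonant → -u → *devutu*.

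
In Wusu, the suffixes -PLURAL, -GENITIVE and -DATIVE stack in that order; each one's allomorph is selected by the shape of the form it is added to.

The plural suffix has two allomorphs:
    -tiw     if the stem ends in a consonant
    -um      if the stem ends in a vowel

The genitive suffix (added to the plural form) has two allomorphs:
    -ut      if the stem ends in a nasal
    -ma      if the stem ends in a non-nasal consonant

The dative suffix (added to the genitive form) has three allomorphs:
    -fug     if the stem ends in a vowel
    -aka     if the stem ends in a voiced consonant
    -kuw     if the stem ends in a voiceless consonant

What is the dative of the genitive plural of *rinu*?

rinuumutkuw

*rinu* — final sound /u/ (a vowel) → -um → *rinuum*.
Since the final consonant of the plural form *rinuum* is /m/ (a nasal), it takes -ut, giving *rinuumut*.
The genitive form *rinuumut* — final sound /t/ (a voiceless consonant) → -kuw → *rinuumutkuw*.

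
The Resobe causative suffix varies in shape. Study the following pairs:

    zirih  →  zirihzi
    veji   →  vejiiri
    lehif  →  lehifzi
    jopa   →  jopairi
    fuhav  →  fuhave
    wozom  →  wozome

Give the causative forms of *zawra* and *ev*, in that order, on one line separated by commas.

Looking at the final sound of each stem: -zi when the stem ends in a voiceless consonant (*zirih*, *lehif*); -e when the stem ends in a voiced consonant (*fuhav*, *wozom*); -iri when the stem ends in a vowel (*veji*, *jopa*).
The final sound of *zawra* is /a/, which is a vowel, so the suffix is -iri, giving *zawrairi*.
*ev*: final sound = /v/, a voiced consonant → -e → *eve*.

zawrairi, eve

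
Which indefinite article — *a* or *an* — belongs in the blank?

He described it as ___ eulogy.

a

The indefinite article is chosen by the initial *sound* of the following word, not its spelling.
*eulogy* begins with the sound /juː/ (eu pronounced /juː/) — a consonant sound.
So the article is *a*: He described it as a eulogy.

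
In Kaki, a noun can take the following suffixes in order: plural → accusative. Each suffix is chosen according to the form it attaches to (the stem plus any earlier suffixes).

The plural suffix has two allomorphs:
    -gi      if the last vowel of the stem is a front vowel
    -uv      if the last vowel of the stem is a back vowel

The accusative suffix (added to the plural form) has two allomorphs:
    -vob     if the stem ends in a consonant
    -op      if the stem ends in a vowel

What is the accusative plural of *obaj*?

obajuvvob

The last vowel of *obaj* is /a/, which is a back vowel, so the plural suffix is -uv, giving *obajuv*.
Since the final sound of the plural form *obajuv* is /v/ (a consonant), it takes -vob, giving *obajuvvob*.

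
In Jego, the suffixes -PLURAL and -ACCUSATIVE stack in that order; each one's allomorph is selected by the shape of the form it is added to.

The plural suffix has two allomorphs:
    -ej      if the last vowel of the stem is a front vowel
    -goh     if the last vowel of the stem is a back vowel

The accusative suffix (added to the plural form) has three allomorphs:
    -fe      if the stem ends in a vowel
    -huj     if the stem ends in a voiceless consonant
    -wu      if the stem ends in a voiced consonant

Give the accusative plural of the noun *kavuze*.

kavuzeejwu

The last vowel of *kavuze* is /e/, which is a front vowel, so the plural suffix is -ej, giving *kavuzeej*.
The plural form *kavuzeej*: final sound = /j/, a voiced consonant → -wu → *kavuzeejwu*.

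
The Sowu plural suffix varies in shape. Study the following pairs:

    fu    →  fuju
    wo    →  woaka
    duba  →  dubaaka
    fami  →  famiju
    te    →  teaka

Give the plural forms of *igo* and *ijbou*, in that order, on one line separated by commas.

The suffix is conditioned by the last vowel: -ju when the last vowel of the stem is a high vowel (*fu*, *fami*); -aka when the last vowel of the stem is a non-high vowel (*wo*, *duba*, *te*).
*igo*: last vowel = /o/, a non-high vowel → -aka → *igoaka*.
*ijbou*: last vowel = /u/, a high vowel → -ju → *ijbouju*.

igoaka, ijbouju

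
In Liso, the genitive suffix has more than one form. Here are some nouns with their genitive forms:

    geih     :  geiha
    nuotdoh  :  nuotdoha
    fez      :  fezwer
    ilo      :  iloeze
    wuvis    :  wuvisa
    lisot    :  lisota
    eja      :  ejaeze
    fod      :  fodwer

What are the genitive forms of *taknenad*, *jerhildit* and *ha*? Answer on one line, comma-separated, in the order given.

The alternation tracks the final sound of the stem — -a when the stem ends in a voiceless consonant (*geih*, *nuotdoh*, *wuvis*, *lisot*); -wer when the stem ends in a voiced consonant (*fez*, *fod*); -eze when the stem ends in a vowel (*ilo*, *eja*).
*taknenad*: final sound = /d/, a voiced consonant → -wer → *taknenadwer*.
The final sound of *jerhildit* is /t/, which is a voiceless consonant, so the suffix is -a, giving *jerhildita*.
The final sound of *ha* is /a/, which is a vowel, so the suffix is -eze, giving *haeze*.

taknenadwer, jerhildita, haeze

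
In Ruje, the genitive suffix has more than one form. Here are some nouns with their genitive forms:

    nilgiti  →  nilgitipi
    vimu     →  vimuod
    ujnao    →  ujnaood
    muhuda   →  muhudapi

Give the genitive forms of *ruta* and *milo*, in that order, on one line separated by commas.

The alternation tracks the last vowel of the stem — -od when the last vowel of the stem is a rounded vowel (*vimu*, *ujnao*); -pi when the last vowel of the stem is an unrounded vowel (*nilgiti*, *muhuda*).
The last vowel of *ruta* is /a/, which is an unrounded vowel, so the suffix is -pi, giving *rutapi*.
Since the last vowel of *milo* is /o/ (a rounded vowel), it takes -od, giving *milood*.

rutapi, milood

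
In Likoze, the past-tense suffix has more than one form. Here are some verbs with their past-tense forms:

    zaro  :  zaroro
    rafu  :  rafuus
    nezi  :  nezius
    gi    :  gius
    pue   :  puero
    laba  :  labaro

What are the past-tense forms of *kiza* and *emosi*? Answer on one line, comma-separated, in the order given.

The alternation tracks the last vowel of the stem — -us when the last vowel of the stem is a high vowel (*rafu*, *nezi*, *gi*); -ro when the last vowel of the stem is a non-high vowel (*zaro*, *pue*, *laba*).
The last vowel of *kiza* is /a/, which is a non-high vowel, so the suffix is -ro, giving *kizaro*.
*emosi*: last vowel = /i/, a high vowel → -us → *emosius*.

kizaro, emosius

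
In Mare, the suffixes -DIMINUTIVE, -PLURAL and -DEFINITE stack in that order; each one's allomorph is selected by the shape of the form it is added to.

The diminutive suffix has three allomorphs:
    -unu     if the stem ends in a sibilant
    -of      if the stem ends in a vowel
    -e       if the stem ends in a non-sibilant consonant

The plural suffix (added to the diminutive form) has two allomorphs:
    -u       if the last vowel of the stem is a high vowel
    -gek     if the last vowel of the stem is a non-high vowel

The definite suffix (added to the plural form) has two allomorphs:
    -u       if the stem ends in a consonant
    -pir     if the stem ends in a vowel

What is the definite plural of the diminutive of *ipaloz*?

Since the final sound of *ipaloz* is /z/ (a sibilant), it takes -unu, giving *ipalozunu*.
The diminutive form *ipalozunu* — last vowel /u/ (a high vowel) → -u → *ipalozunuu*.
The plural form *ipalozunuu*: final sound = /u/, a vowel → -pir → *ipalozunuupir*.

ipalozunuupir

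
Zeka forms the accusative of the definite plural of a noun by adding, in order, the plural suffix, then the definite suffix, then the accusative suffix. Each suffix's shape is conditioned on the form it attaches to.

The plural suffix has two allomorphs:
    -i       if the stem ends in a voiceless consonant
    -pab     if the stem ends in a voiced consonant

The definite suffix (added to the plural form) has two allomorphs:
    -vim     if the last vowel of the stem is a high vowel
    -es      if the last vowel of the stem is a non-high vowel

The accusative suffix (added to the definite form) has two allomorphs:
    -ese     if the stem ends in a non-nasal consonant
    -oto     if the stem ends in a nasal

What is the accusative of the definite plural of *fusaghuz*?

fusaghuzpabesese

The final consonant of *fusaghuz* is /z/, which is voiced, so the plural suffix is -pab, giving *fusaghuzpab*.
The last vowel of the plural form *fusaghuzpab* is /a/, which is a non-high vowel, so the definite suffix is -es, giving *fusaghuzpabes*.
The definite form *fusaghuzpabes* — final consonant /s/ (non-nasal) → -ese → *fusaghuzpabesese*.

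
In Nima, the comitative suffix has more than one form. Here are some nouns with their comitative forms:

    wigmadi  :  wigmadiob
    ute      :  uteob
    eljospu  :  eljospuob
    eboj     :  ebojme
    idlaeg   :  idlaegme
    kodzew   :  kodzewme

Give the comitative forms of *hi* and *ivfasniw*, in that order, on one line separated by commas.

hiob, ivfasniwme

The alternation tracks the final sound of the stem — -me when the stem ends in a consonant (*eboj*, *idlaeg*, *kodzew*); -ob when the stem ends in a vowel (*wigmadi*, *ute*, *eljospu*).
The final sound of *hi* is /i/, which is a vowel, so the suffix is -ob, giving *hiob*.
Since the final sound of *ivfasniw* is /w/ (a consonant), it takes -me, giving *ivfasniwme*.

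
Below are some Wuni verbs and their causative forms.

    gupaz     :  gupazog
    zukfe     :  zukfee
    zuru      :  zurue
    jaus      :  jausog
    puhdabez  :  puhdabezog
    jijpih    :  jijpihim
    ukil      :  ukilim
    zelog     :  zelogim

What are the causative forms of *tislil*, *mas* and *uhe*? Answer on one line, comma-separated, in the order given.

Looking at the final sound of each stem: -og when the stem ends in a sibilant (*gupaz*, *jaus*, *puhdabez*); -im when the stem ends in a non-sibilant consonant (*jijpih*, *ukil*, *zelog*); -e when the stem ends in a vowel (*zukfe*, *zuru*).
The final sound of *tislil* is /l/, which is a non-sibilant consonant, so the suffix is -im, giving *tislilim*.
Since the final sound of *mas* is /s/ (a sibilant), it takes -og, giving *masog*.
*uhe*: final sound = /e/, a vowel → -e → *uhee*.

tislilim, masog, uhee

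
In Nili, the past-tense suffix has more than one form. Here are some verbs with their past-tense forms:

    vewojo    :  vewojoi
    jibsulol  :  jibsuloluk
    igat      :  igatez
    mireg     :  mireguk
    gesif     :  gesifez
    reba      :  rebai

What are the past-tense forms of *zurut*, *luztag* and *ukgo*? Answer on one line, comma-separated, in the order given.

The suffix is conditioned by the final sound: -ez when the stem ends in a voiceless consonant (*igat*, *gesif*); -uk when the stem ends in a voiced consonant (*jibsulol*, *mireg*); -i when the stem ends in a vowel (*vewojo*, *reba*).
The final sound of *zurut* is /t/, which is a voiceless consonant, so the suffix is -ez, giving *zurutez*.
*luztag* — final sound /g/ (a voiced consonant) → -uk → *luztaguk*.
Since the final sound of *ukgo* is /o/ (a vowel), it takes -i, giving *ukgoi*.

zurutez, luztaguk, ukgoi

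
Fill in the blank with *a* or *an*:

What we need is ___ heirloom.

an

The indefinite article is chosen by the initial *sound* of the following word, not its spelling.
*heirloom* begins with the sound /ɛ/ (silent h) — a vowel sound.
So the article is *an*: What we need is an heirloom.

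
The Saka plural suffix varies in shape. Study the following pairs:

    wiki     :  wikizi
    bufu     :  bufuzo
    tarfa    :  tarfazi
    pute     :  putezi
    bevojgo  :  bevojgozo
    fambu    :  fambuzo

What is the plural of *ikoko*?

The pattern is rounding harmony: -zo when the last vowel of the stem is a rounded vowel (*bufu*, *bevojgo*, *fambu*); -zi when the last vowel of the stem is an unrounded vowel (*wiki*, *tarfa*, *pute*).
The last vowel of *ikoko* is /o/, which is a rounded vowel, so the suffix is -zo, giving *ikokozo*.

ikokozo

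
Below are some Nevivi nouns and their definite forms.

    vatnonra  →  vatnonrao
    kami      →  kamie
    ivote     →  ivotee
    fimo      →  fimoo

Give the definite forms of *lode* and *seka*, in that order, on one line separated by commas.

lodee, sekao

The suffix is conditioned by the last vowel: -e when the last vowel of the stem is a front vowel (*kami*, *ivote*); -o when the last vowel of the stem is a back vowel (*vatnonra*, *fimo*).
Since the last vowel of *lode* is /e/ (a front vowel), it takes -e, giving *lodee*.
The last vowel of *seka* is /a/, which is a back vowel, so the suffix is -o, giving *sekao*.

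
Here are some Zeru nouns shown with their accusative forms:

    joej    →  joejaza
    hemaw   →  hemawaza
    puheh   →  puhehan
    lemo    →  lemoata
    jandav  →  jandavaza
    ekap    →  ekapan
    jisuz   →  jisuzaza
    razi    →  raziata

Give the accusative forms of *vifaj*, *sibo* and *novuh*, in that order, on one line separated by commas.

The alternation tracks the final sound of the stem — -an when the stem ends in a voiceless consonant (*puheh*, *ekap*); -aza when the stem ends in a voiced consonant (*joej*, *hemaw*, *jandav*, *jisuz*); -ata when the stem ends in a vowel (*lemo*, *razi*).
The final sound of *vifaj* is /j/, which is a voiced consonant, so the suffix is -aza, giving *vifajaza*.
Since the final sound of *sibo* is /o/ (a vowel), it takes -ata, giving *siboata*.
*novuh* — final sound /h/ (a voiceless consonant) → -an → *novuhan*.

vifajaza, siboata, novuhan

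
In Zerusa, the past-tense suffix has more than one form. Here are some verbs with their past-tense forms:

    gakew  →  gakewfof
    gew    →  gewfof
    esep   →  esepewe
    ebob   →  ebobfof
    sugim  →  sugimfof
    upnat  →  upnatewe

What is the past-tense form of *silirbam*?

silirbamfof

Looking at the final consonant of each stem: -ewe when the stem ends in a voiceless consonant (*esep*, *upnat*); -fof when the stem ends in a voiced consonant (*gakew*, *gew*, *ebob*, *sugim*).
Since the final consonant of *silirbam* is /m/ (voiced), it takes -fof, giving *silirbamfof*.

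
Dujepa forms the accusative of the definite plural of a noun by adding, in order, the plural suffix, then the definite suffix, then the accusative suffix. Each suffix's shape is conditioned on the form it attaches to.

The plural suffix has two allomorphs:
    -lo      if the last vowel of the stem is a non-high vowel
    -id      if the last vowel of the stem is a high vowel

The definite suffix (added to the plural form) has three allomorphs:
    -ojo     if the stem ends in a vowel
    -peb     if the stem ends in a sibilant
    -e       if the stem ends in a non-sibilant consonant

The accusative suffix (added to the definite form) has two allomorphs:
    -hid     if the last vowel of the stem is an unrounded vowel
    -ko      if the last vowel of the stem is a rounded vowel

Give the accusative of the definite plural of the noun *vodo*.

vodoloojoko

*vodo* — last vowel /o/ (a non-high vowel) → -lo → *vodolo*.
The plural form *vodolo*: final sound = /o/, a vowel → -ojo → *vodoloojo*.
The definite form *vodoloojo* — last vowel /o/ (a rounded vowel) → -ko → *vodoloojoko*.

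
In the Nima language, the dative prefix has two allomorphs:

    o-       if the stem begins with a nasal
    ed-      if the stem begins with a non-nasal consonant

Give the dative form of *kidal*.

Since the first consonant of *kidal* is /k/ (non-nasal), it takes ed-, giving *edkidal*.

edkidal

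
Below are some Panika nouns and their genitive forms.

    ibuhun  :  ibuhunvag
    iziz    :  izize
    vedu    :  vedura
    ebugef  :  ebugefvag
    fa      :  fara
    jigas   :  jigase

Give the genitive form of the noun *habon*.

Looking at the final sound of each stem: -e when the stem ends in a sibilant (*iziz*, *jigas*); -vag when the stem ends in a non-sibilant consonant (*ibuhun*, *ebugef*); -ra when the stem ends in a vowel (*vedu*, *fa*).
*habon*: final sound = /n/, a non-sibilant consonant → -vag → *habonvag*.

habonvag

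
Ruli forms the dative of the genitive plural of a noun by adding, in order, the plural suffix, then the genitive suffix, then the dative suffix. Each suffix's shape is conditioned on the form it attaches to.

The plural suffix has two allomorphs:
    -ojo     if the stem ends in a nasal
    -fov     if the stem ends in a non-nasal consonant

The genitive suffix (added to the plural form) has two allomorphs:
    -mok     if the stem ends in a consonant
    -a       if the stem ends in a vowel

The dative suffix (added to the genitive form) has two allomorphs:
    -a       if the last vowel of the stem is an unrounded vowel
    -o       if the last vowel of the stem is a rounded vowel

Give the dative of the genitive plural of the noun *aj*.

ajfovmoko

*aj*: final consonant = /j/, non-nasal → -fov → *ajfov*.
The plural form *ajfov* — final sound /v/ (a consonant) → -mok → *ajfovmok*.
The genitive form *ajfovmok*: last vowel = /o/, a rounded vowel → -o → *ajfovmoko*.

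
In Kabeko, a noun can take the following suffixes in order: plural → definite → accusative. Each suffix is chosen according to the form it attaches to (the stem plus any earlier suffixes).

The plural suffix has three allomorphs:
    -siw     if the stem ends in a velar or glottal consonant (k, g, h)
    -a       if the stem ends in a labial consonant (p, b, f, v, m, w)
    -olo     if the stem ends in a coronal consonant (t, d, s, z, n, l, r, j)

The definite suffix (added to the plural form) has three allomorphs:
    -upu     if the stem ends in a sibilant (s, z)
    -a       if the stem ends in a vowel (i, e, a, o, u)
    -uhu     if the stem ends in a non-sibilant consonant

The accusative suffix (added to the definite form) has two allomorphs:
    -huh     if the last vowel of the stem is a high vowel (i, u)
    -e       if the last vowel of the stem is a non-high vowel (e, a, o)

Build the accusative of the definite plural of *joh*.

The final consonant of *joh* is /h/, which is velar/glottal, so the plural suffix is -siw, giving *johsiw*.
The final sound of the plural form *johsiw* is /w/, which is a non-sibilant consonant, so the definite suffix is -uhu, giving *johsiwuhu*.
Since the last vowel of the definite form *johsiwuhu* is /u/ (a high vowel), it takes -huh, giving *johsiwuhuhuh*.

johsiwuhuhuh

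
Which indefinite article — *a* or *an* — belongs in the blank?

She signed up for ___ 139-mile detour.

The indefinite article is chosen by the initial *sound* of the following word, not its spelling.
The number *139* is spoken "one hundred …", beginning with /wʌn/ — a consonant sound.
So the article is *a*: She signed up for a 139-mile detour.

a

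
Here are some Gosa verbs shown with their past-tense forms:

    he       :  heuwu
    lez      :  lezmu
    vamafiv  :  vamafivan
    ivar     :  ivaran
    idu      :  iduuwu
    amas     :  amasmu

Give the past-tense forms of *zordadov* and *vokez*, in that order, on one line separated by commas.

zordadovan, vokezmu

Looking at the final sound of each stem: -mu when the stem ends in a sibilant (*lez*, *amas*); -an when the stem ends in a non-sibilant consonant (*vamafiv*, *ivar*); -uwu when the stem ends in a vowel (*he*, *idu*).
*zordadov*: final sound = /v/, a non-sibilant consonant → -an → *zordadovan*.
*vokez* — final sound /z/ (a sibilant) → -mu → *vokezmu*.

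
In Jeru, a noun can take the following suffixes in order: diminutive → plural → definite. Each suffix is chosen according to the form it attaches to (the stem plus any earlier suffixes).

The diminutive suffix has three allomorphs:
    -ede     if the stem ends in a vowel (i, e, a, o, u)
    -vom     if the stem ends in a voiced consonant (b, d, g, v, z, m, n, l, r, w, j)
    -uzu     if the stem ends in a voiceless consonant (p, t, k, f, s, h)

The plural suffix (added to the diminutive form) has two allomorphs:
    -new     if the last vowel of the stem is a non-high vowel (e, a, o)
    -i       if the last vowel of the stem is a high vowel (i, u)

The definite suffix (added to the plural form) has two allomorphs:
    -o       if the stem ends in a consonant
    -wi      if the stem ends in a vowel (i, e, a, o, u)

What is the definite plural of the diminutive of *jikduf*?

jikdufuzuiwi

*jikduf*: final sound = /f/, a voiceless consonant → -uzu → *jikdufuzu*.
The diminutive form *jikdufuzu*: last vowel = /u/, a high vowel → -i → *jikdufuzui*.
The plural form *jikdufuzui*: final sound = /i/, a vowel → -wi → *jikdufuzuiwi*.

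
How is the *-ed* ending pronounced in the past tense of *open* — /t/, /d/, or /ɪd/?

The stem *open* ends in a voiced sound other than /d/.
The -ed suffix is realized as /ɪd/ after /t, d/; as /t/ after other voiceless consonants; and as /d/ after other voiced sounds.
So -ed on *open* is pronounced /d/.

/d/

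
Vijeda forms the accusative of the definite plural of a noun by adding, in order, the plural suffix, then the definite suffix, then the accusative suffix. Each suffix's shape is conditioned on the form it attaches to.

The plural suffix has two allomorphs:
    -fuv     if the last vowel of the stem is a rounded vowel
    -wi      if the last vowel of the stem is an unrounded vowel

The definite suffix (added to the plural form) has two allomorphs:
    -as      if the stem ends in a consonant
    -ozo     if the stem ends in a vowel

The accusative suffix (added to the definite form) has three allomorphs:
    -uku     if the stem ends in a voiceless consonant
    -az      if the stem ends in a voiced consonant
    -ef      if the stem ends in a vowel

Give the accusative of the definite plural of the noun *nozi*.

noziwiozoef

*nozi* — last vowel /i/ (an unrounded vowel) → -wi → *noziwi*.
The plural form *noziwi* — final sound /i/ (a vowel) → -ozo → *noziwiozo*.
Since the final sound of the definite form *noziwiozo* is /o/ (a vowel), it takes -ef, giving *noziwiozoef*.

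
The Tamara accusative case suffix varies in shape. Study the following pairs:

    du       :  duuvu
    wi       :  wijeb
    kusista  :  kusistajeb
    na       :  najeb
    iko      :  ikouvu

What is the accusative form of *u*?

The pattern is rounding harmony: -uvu when the last vowel of the stem is a rounded vowel (*du*, *iko*); -jeb when the last vowel of the stem is an unrounded vowel (*wi*, *kusista*, *na*).
Since the last vowel of *u* is /u/ (a rounded vowel), it takes -uvu, giving *uuvu*.

uuvu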